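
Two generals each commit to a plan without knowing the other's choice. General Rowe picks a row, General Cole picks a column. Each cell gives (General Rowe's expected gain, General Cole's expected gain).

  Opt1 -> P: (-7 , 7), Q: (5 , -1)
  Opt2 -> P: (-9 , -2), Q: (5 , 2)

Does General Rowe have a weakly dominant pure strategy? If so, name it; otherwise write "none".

Opt1 vs Opt2: P: -7>-9, Q: 5=5.
Opt1 is at least as good as every other strategy against every opponent action, so it is weakly dominant.

Opt1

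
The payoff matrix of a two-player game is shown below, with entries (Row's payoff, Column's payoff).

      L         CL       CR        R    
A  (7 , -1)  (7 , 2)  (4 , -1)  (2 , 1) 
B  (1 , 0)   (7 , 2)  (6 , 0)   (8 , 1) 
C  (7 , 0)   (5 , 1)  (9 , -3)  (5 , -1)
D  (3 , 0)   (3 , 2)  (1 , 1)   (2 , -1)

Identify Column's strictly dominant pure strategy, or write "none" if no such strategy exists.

CL

CL vs L: A: 2>-1, B: 2>0, C: 1>0, D: 2>0.
CL vs CR: A: 2>-1, B: 2>0, C: 1>-3, D: 2>1.
CL vs R: A: 2>1, B: 2>1, C: 1>-1, D: 2>-1.
CL strictly beats every other strategy against every opponent action, so it is strictly dominant.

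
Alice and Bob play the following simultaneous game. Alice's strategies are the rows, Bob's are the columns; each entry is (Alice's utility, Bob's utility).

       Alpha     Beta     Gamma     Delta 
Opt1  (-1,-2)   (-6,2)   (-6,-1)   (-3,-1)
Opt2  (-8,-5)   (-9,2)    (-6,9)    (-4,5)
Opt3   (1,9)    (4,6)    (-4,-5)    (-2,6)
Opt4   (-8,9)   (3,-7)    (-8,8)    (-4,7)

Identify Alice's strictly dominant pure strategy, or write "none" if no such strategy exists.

Opt3

Opt3 vs Opt1: Alpha: 1>-1, Beta: 4>-6, Gamma: -4>-6, Delta: -2>-3.
Opt3 vs Opt2: Alpha: 1>-8, Beta: 4>-9, Gamma: -4>-6, Delta: -2>-4.
Opt3 vs Opt4: Alpha: 1>-8, Beta: 4>3, Gamma: -4>-8, Delta: -2>-4.
Opt3 strictly beats every other strategy against every opponent action, so it is strictly dominant.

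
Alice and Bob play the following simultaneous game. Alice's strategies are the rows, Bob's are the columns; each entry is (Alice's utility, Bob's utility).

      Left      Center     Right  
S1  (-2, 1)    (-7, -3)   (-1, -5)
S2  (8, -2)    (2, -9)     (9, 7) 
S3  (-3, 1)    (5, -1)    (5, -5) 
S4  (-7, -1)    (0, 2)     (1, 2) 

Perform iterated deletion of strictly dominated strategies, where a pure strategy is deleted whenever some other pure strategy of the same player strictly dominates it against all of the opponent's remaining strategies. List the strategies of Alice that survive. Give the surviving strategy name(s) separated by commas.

S2

Row S1 is eliminated: S2 beats it against every remaining column (Left: 8>-2, Center: 2>-7, Right: 9>-1).
Row S4 is eliminated: S2 beats it against every remaining column (Left: 8>-7, Center: 2>0, Right: 9>1).
Bob's strategy Center is strictly dominated by Left (S2: -2>-9, S3: 1>-1) and is removed.
Row S3 is eliminated: S2 beats it against every remaining column (Left: 8>-3, Right: 9>5).
Column Left is eliminated: Right beats it against every remaining row (S2: 7>-2).
Among the remaining strategies, none is strictly dominated by another pure strategy of the same player, so the elimination stops.
Surviving strategies — Alice: {S2}; Bob: {Right}.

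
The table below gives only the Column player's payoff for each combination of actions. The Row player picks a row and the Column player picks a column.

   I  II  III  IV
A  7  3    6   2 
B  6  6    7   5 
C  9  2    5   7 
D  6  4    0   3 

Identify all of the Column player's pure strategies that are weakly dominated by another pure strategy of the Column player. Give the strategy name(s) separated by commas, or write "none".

II, IV

I: no other strategy beats it everywhere (II at A (7>3); III at A (7>6); IV at A (7>2)).
I weakly dominates II — A: 7>3, B: 6=6, C: 9>2, D: 6>4.
III: no other strategy beats it everywhere (I at B (7>6); II at A (6>3); IV at A (6>2)).
I weakly dominates IV — A: 7>2, B: 6>5, C: 9>7, D: 6>3.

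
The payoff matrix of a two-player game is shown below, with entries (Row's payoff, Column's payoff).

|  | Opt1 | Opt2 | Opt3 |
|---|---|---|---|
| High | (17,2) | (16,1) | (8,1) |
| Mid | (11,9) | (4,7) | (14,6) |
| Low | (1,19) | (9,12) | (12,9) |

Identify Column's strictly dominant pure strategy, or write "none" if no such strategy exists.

Opt1

Opt1 vs Opt2: High: 2>1, Mid: 9>7, Low: 19>12.
Opt1 vs Opt3: High: 2>1, Mid: 9>6, Low: 19>9.
Opt1 strictly beats every other strategy against every opponent action, so it is strictly dominant.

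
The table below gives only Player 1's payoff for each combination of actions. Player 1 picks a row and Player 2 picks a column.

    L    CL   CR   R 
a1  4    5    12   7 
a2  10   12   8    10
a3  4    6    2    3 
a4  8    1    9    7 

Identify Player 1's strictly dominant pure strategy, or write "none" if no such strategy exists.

a1 fails to dominate a2 at L (4<10).
a2 fails to dominate a1 at CR (8<12).
a3 fails to dominate a1 at L (4=4).
a4 fails to dominate a1 at CL (1<5).
No single strategy dominates all the others.

none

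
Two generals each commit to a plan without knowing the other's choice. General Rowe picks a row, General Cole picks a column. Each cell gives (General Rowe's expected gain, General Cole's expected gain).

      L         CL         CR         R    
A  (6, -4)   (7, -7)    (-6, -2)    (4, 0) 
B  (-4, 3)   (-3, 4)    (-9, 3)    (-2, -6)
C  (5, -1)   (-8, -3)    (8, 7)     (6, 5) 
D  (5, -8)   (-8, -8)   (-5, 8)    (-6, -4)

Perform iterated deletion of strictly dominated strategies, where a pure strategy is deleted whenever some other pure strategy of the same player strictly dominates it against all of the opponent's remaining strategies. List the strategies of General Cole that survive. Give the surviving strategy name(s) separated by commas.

CR

For General Rowe, A strictly dominates B on the remaining columns (L: 6>-4, CL: 7>-3, CR: -6>-9, R: 4>-2); eliminate B.
General Cole's strategy L is strictly dominated by CR (A: -2>-4, C: 7>-1, D: 8>-8) and is removed.
For General Cole, CR strictly dominates CL on the remaining rows (A: -2>-7, C: 7>-3, D: 8>-8); eliminate CL.
For General Rowe, C strictly dominates A on the remaining columns (CR: 8>-6, R: 6>4); eliminate A.
General Rowe's strategy D is strictly dominated by C (CR: 8>-5, R: 6>-6) and is removed.
General Cole's strategy R is strictly dominated by CR (C: 7>5) and is removed.
Among the remaining strategies, none is strictly dominated by another pure strategy of the same player, so the elimination stops.
Surviving strategies — General Rowe: {C}; General Cole: {CR}.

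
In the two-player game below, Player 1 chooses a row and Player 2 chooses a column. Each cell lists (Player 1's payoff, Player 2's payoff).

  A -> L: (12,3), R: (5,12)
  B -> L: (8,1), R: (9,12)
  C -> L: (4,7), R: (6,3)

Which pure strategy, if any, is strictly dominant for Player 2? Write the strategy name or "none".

L fails to dominate R at A (3<12).
R fails to dominate L at C (3<7).
No single strategy dominates all the others.

none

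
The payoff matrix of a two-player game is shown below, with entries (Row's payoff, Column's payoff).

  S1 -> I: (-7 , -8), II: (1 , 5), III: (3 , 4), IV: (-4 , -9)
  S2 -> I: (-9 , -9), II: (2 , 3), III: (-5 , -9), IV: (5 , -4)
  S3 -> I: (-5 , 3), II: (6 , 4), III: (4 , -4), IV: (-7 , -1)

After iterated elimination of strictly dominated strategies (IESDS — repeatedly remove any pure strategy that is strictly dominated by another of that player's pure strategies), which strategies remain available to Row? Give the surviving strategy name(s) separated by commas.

For Column, II strictly dominates I on the remaining rows (S1: 5>-8, S2: 3>-9, S3: 4>3); eliminate I.
For Column, II strictly dominates III on the remaining rows (S1: 5>4, S2: 3>-9, S3: 4>-4); eliminate III.
Row S1 is eliminated: S2 beats it against every remaining column (II: 2>1, IV: 5>-4).
Column's strategy IV is strictly dominated by II (S2: 3>-4, S3: 4>-1) and is removed.
Row's strategy S2 is strictly dominated by S3 (II: 6>2) and is removed.
Among the remaining strategies, none is strictly dominated by another pure strategy of the same player, so the elimination stops.
Surviving strategies — Row: {S3}; Column: {II}.

S3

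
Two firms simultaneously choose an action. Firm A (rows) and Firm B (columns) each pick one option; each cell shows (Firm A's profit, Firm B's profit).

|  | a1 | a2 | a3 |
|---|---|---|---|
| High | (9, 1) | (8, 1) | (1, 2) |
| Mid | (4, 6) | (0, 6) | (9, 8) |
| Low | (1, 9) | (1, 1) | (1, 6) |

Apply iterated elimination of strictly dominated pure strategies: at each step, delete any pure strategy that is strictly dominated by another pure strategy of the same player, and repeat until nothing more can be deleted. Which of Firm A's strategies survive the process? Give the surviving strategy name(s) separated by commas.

Column a2 is eliminated: a3 beats it against every remaining row (High: 2>1, Mid: 8>6, Low: 6>1).
For Firm A, Mid strictly dominates Low on the remaining columns (a1: 4>1, a3: 9>1); eliminate Low.
Column a1 is eliminated: a3 beats it against every remaining row (High: 2>1, Mid: 8>6).
For Firm A, Mid strictly dominates High on the remaining columns (a3: 9>1); eliminate High.
Among the remaining strategies, none is strictly dominated by another pure strategy of the same player, so the elimination stops.
Surviving strategies — Firm A: {Mid}; Firm B: {a3}.

Mid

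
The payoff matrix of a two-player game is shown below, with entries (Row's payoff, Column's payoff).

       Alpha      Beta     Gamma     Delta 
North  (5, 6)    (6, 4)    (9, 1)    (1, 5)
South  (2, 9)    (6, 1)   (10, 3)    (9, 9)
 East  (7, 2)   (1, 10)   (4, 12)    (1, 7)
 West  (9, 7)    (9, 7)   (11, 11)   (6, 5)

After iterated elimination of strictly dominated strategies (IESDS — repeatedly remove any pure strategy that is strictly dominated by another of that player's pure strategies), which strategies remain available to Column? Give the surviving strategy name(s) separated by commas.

Row's strategy North is strictly dominated by West (Alpha: 9>5, Beta: 9>6, Gamma: 11>9, Delta: 6>1) and is removed.
For Row, West strictly dominates East on the remaining columns (Alpha: 9>7, Beta: 9>1, Gamma: 11>4, Delta: 6>1); eliminate East.
Column Beta is eliminated: Gamma beats it against every remaining row (South: 3>1, West: 11>7).
Among the remaining strategies, none is strictly dominated by another pure strategy of the same player, so the elimination stops.
Surviving strategies — Row: {South, West}; Column: {Alpha, Gamma, Delta}.

Alpha, Gamma, Delta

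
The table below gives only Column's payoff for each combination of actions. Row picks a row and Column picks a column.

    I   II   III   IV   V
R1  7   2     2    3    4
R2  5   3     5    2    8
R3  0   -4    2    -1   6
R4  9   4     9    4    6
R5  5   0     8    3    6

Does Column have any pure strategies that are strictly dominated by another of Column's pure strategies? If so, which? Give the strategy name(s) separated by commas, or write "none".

II, IV

I: no other strategy beats it everywhere (II at R1 (7>2); III at R1 (7>2); IV at R1 (7>3); V at R1 (7>4)).
II: dominated, since I does at least as well everywhere (R1: 7>2, R2: 5>3, R3: 0>-4, R4: 9>4, R5: 5>0).
III: no other strategy beats it everywhere (I at R2 (5=5); II at R1 (2=2); IV at R2 (5>2); V at R4 (9>6)).
I strictly dominates IV — R1: 7>3, R2: 5>2, R3: 0>-1, R4: 9>4, R5: 5>3.
V: no other strategy beats it everywhere (I at R2 (8>5); II at R1 (4>2); III at R1 (4>2); IV at R1 (4>3)).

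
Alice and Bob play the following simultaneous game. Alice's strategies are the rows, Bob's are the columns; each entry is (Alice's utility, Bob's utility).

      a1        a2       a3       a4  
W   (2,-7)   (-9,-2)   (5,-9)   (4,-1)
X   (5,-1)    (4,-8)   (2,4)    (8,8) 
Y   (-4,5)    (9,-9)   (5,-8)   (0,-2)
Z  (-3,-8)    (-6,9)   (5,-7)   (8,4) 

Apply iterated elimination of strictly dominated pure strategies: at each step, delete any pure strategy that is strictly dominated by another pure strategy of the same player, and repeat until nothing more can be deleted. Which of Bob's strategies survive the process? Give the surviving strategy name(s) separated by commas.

For Bob, a4 strictly dominates a3 on the remaining rows (W: -1>-9, X: 8>4, Y: -2>-8, Z: 4>-7); eliminate a3.
For Alice, X strictly dominates W on the remaining columns (a1: 5>2, a2: 4>-9, a4: 8>4); eliminate W.
Among the remaining strategies, none is strictly dominated by another pure strategy of the same player, so the elimination stops.
Surviving strategies — Alice: {X, Y, Z}; Bob: {a1, a2, a4}.

a1, a2, a4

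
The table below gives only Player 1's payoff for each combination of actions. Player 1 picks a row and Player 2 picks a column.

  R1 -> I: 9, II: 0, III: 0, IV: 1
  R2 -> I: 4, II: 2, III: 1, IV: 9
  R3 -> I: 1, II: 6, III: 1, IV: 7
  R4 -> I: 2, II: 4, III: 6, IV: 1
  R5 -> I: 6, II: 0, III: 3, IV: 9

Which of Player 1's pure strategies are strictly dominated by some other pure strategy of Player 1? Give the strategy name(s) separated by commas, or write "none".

none

R1 is not dominated — it holds its own against R2 at I (9>4); R3 at I (9>1); R4 at I (9>2); R5 at I (9>6).
Nothing dominates R2: R1 at II (2>0); R3 at I (4>1); R4 at I (4>2); R5 at II (2>0).
R3 is not dominated — it holds its own against R1 at II (6>0); R2 at II (6>2); R4 at II (6>4); R5 at II (6>0).
R4: no other strategy beats it everywhere (R1 at II (4>0); R2 at II (4>2); R3 at I (2>1); R5 at II (4>0)).
Nothing dominates R5: R1 at II (0=0); R2 at I (6>4); R3 at I (6>1); R4 at I (6>2).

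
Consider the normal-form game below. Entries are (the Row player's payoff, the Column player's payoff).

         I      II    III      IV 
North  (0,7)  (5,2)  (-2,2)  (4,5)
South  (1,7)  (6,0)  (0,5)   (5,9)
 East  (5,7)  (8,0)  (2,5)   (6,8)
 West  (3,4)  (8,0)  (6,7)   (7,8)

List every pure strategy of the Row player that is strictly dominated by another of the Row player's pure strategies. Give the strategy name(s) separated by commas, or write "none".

North, South

South strictly dominates North — I: 1>0, II: 6>5, III: 0>-2, IV: 5>4.
South is strictly dominated by East (I: 5>1, II: 8>6, III: 2>0, IV: 6>5).
East: no other strategy beats it everywhere (North at I (5>0); South at I (5>1); West at I (5>3)).
Nothing dominates West: North at I (3>0); South at I (3>1); East at II (8=8).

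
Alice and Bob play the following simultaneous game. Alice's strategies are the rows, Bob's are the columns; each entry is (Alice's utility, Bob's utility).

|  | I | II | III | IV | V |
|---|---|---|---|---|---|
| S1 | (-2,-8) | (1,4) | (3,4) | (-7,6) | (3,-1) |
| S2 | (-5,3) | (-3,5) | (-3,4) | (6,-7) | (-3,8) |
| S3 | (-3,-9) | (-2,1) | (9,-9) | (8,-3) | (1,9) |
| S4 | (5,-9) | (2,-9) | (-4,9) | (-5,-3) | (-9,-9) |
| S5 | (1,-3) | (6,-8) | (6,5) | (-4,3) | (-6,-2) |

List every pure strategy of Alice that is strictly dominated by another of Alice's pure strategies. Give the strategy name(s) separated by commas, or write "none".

S2

S1 is not dominated — it holds its own against S2 at I (-2>-5); S3 at I (-2>-3); S4 at III (3>-4); S5 at V (3>-6).
S2: dominated, since S3 does at least as well everywhere (I: -3>-5, II: -2>-3, III: 9>-3, IV: 8>6, V: 1>-3).
Nothing dominates S3: S1 at III (9>3); S2 at I (-3>-5); S4 at III (9>-4); S5 at III (9>6).
S4 is not dominated — it holds its own against S1 at I (5>-2); S2 at I (5>-5); S3 at I (5>-3); S5 at I (5>1).
S5: no other strategy beats it everywhere (S1 at I (1>-2); S2 at I (1>-5); S3 at I (1>-3); S4 at II (6>2)).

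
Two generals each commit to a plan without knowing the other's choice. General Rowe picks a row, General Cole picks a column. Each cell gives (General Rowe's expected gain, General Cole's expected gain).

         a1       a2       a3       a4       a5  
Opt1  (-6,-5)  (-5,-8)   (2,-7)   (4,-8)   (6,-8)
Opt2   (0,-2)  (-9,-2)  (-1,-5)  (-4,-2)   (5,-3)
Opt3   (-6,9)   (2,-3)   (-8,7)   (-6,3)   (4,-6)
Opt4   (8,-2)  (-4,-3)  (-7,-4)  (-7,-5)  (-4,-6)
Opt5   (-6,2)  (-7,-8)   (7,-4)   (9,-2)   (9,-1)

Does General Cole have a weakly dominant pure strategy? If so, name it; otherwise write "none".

a1

a1 vs a2: Opt1: -5>-8, Opt2: -2=-2, Opt3: 9>-3, Opt4: -2>-3, Opt5: 2>-8.
a1 vs a3: Opt1: -5>-7, Opt2: -2>-5, Opt3: 9>7, Opt4: -2>-4, Opt5: 2>-4.
a1 vs a4: Opt1: -5>-8, Opt2: -2=-2, Opt3: 9>3, Opt4: -2>-5, Opt5: 2>-2.
a1 vs a5: Opt1: -5>-8, Opt2: -2>-3, Opt3: 9>-6, Opt4: -2>-6, Opt5: 2>-1.
a1 is at least as good as every other strategy against every opponent action, so it is weakly dominant.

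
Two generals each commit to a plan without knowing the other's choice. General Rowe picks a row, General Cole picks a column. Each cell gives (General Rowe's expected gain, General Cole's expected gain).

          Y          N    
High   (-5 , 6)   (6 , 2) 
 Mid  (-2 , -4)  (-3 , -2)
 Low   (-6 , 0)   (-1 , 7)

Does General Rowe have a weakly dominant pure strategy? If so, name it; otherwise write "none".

none

High fails to dominate Mid at Y (-5<-2).
Mid fails to dominate High at N (-3<6).
Low fails to dominate High at Y (-6<-5).
No single strategy dominates all the others.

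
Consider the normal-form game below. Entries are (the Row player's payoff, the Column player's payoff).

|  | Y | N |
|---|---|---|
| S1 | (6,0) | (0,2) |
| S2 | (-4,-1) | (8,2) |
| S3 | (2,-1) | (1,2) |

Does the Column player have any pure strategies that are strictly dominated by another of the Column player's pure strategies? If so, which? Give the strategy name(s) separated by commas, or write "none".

N strictly dominates Y — S1: 2>0, S2: 2>-1, S3: 2>-1.
N is not dominated — it holds its own against Y at S1 (2>0).

Y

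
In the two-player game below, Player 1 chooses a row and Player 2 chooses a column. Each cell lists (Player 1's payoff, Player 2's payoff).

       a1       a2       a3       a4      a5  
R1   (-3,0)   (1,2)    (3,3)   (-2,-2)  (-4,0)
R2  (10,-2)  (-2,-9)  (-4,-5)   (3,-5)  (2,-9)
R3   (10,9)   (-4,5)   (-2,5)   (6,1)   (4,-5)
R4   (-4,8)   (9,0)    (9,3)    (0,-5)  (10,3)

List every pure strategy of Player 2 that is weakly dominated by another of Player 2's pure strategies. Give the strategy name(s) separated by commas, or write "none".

a2, a4, a5

Nothing dominates a1: a2 at R2 (-2>-9); a3 at R2 (-2>-5); a4 at R1 (0>-2); a5 at R2 (-2>-9).
a3 weakly dominates a2 — R1: 3>2, R2: -5>-9, R3: 5=5, R4: 3>0.
a3: no other strategy beats it everywhere (a1 at R1 (3>0); a2 at R1 (3>2); a4 at R1 (3>-2); a5 at R1 (3>0)).
a4: dominated, since a1 does at least as well everywhere (R1: 0>-2, R2: -2>-5, R3: 9>1, R4: 8>-5).
a1 weakly dominates a5 — R1: 0=0, R2: -2>-9, R3: 9>-5, R4: 8>3.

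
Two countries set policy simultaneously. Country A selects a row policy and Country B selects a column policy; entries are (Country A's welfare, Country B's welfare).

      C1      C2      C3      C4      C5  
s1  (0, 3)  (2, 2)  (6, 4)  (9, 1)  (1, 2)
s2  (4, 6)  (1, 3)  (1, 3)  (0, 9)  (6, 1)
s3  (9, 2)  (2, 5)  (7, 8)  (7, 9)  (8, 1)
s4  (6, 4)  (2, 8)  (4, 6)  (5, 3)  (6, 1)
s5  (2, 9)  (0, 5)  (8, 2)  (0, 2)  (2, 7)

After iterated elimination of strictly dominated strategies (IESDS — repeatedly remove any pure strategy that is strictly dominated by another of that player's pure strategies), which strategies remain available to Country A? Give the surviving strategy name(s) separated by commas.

Row s2 is eliminated: s3 beats it against every remaining column (C1: 9>4, C2: 2>1, C3: 7>1, C4: 7>0, C5: 8>6).
For Country B, C1 strictly dominates C5 on the remaining rows (s1: 3>2, s3: 2>1, s4: 4>1, s5: 9>7); eliminate C5.
Among the remaining strategies, none is strictly dominated by another pure strategy of the same player, so the elimination stops.
Surviving strategies — Country A: {s1, s3, s4, s5}; Country B: {C1, C2, C3, C4}.

s1, s3, s4, s5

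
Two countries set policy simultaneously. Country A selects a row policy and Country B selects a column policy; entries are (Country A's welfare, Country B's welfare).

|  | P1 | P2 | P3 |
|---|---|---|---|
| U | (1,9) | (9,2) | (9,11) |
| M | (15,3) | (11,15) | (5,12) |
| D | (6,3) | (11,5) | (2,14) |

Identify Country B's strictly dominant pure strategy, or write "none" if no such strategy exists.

P1 fails to dominate P2 at M (3<15).
P2 fails to dominate P1 at U (2<9).
P3 fails to dominate P2 at M (12<15).
No single strategy dominates all the others.

none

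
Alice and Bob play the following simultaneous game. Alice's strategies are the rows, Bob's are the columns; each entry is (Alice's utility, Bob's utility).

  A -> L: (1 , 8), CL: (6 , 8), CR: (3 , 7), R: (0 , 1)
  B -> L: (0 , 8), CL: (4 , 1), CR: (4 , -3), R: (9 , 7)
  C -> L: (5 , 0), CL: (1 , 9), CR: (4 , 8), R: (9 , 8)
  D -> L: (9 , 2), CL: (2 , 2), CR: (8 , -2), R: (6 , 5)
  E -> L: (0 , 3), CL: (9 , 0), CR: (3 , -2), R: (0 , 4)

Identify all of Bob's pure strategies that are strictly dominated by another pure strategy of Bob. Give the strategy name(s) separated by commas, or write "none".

Nothing dominates L: CL at A (8=8); CR at A (8>7); R at A (8>1).
CL: no other strategy beats it everywhere (L at A (8=8); CR at A (8>7); R at A (8>1)).
CL strictly dominates CR — A: 8>7, B: 1>-3, C: 9>8, D: 2>-2, E: 0>-2.
R is not dominated — it holds its own against L at C (8>0); CL at B (7>1); CR at B (7>-3).

CR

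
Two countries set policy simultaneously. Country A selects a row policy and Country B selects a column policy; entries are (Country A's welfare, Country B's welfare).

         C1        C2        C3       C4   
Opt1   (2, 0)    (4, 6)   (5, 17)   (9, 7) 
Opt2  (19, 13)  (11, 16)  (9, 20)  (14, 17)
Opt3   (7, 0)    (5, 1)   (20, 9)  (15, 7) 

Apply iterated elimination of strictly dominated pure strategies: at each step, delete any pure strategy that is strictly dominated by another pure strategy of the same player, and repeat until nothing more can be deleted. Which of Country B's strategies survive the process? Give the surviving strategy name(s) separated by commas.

C3

Country A's strategy Opt1 is strictly dominated by Opt2 (C1: 19>2, C2: 11>4, C3: 9>5, C4: 14>9) and is removed.
Column C1 is eliminated: C2 beats it against every remaining row (Opt2: 16>13, Opt3: 1>0).
Country B's strategy C2 is strictly dominated by C3 (Opt2: 20>16, Opt3: 9>1) and is removed.
For Country A, Opt3 strictly dominates Opt2 on the remaining columns (C3: 20>9, C4: 15>14); eliminate Opt2.
Country B's strategy C4 is strictly dominated by C3 (Opt3: 9>7) and is removed.
Among the remaining strategies, none is strictly dominated by another pure strategy of the same player, so the elimination stops.
Surviving strategies — Country A: {Opt3}; Country B: {C3}.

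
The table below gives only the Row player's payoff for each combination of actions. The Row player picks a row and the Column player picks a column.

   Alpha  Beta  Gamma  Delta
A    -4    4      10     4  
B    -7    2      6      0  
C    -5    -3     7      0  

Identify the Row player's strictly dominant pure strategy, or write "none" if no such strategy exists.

A

A vs B: Alpha: -4>-7, Beta: 4>2, Gamma: 10>6, Delta: 4>0.
A vs C: Alpha: -4>-5, Beta: 4>-3, Gamma: 10>7, Delta: 4>0.
A strictly beats every other strategy against every opponent action, so it is strictly dominant.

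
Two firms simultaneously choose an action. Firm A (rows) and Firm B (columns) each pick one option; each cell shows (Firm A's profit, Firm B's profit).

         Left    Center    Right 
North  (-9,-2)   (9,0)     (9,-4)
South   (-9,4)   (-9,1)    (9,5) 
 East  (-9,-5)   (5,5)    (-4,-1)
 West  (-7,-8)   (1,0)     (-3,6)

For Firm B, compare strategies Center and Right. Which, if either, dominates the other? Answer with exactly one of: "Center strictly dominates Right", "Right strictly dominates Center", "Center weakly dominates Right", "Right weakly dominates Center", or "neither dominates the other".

Compare Center to Right across each opponent action: North: 0>-4, South: 1<5, East: 5>-1, West: 0<6.
Center does better at North, East but worse at South, West; neither strategy dominates the other.

neither dominates the other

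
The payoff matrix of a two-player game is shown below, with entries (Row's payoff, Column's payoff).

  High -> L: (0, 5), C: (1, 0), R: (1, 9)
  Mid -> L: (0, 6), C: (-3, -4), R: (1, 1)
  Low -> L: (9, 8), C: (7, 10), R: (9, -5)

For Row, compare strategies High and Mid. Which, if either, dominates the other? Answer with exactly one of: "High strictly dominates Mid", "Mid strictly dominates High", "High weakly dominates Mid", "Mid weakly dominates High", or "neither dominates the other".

High weakly dominates Mid

High's payoffs vs Mid's, by Column's action — L: 0=0, C: 1>-3, R: 1=1.
High is at least as good everywhere and strictly better somewhere (tied only at L, R), so High weakly but not strictly dominates Mid.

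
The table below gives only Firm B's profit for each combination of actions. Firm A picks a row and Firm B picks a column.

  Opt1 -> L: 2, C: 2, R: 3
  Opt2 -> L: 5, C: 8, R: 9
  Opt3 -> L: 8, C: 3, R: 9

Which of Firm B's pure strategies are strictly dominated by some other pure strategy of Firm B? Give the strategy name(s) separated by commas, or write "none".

L, C

R strictly dominates L — Opt1: 3>2, Opt2: 9>5, Opt3: 9>8.
C is strictly dominated by R (Opt1: 3>2, Opt2: 9>8, Opt3: 9>3).
Nothing dominates R: L at Opt1 (3>2); C at Opt1 (3>2).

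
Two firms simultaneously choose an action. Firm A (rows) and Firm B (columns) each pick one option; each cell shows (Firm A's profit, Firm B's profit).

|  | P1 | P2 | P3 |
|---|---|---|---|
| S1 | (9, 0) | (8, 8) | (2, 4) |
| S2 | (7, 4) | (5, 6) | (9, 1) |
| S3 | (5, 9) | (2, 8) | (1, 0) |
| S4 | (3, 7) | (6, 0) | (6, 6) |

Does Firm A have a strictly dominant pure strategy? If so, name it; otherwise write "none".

none

S1 fails to dominate S2 at P3 (2<9).
S2 fails to dominate S1 at P1 (7<9).
S3 fails to dominate S1 at P1 (5<9).
S4 fails to dominate S1 at P1 (3<9).
No single strategy dominates all the others.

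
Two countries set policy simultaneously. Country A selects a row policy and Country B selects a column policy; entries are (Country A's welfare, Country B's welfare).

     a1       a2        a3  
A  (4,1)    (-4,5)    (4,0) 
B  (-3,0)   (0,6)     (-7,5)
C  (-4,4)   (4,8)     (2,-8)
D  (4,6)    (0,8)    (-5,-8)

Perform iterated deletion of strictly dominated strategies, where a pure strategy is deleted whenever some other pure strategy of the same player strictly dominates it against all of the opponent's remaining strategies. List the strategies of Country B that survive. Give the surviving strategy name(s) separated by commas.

Country B's strategy a1 is strictly dominated by a2 (A: 5>1, B: 6>0, C: 8>4, D: 8>6) and is removed.
For Country A, C strictly dominates B on the remaining columns (a2: 4>0, a3: 2>-7); eliminate B.
For Country A, C strictly dominates D on the remaining columns (a2: 4>0, a3: 2>-5); eliminate D.
Column a3 is eliminated: a2 beats it against every remaining row (A: 5>0, C: 8>-8).
Row A is eliminated: C beats it against every remaining column (a2: 4>-4).
Among the remaining strategies, none is strictly dominated by another pure strategy of the same player, so the elimination stops.
Surviving strategies — Country A: {C}; Country B: {a2}.

a2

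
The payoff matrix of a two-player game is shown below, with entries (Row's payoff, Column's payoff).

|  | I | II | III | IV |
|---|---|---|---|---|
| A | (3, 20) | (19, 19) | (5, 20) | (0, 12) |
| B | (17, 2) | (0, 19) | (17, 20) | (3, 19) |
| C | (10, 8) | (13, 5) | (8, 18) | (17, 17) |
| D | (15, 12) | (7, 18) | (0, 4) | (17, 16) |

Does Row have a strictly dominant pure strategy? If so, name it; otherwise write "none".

none

A fails to dominate B at I (3<17).
B fails to dominate A at II (0<19).
C fails to dominate A at II (13<19).
D fails to dominate A at II (7<19).
No single strategy dominates all the others.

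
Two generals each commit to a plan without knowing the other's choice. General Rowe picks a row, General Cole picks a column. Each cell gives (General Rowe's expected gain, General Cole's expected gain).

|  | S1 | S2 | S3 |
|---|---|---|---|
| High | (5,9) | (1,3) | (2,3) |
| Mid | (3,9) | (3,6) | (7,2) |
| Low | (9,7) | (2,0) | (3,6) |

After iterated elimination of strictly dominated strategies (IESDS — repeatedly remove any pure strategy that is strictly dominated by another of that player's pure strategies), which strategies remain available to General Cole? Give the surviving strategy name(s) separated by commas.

For General Rowe, Low strictly dominates High on the remaining columns (S1: 9>5, S2: 2>1, S3: 3>2); eliminate High.
General Cole's strategy S2 is strictly dominated by S1 (Mid: 9>6, Low: 7>0) and is removed.
Column S3 is eliminated: S1 beats it against every remaining row (Mid: 9>2, Low: 7>6).
For General Rowe, Low strictly dominates Mid on the remaining columns (S1: 9>3); eliminate Mid.
Among the remaining strategies, none is strictly dominated by another pure strategy of the same player, so the elimination stops.
Surviving strategies — General Rowe: {Low}; General Cole: {S1}.

S1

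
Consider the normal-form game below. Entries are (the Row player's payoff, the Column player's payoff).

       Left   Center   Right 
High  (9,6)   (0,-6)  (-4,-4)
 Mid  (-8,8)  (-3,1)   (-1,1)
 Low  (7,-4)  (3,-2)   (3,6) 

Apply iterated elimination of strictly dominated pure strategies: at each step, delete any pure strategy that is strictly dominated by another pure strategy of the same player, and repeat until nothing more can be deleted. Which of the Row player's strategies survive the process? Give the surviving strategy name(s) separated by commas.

High, Low

Row Mid is eliminated: Low beats it against every remaining column (Left: 7>-8, Center: 3>-3, Right: 3>-1).
Column Center is eliminated: Right beats it against every remaining row (High: -4>-6, Low: 6>-2).
Among the remaining strategies, none is strictly dominated by another pure strategy of the same player, so the elimination stops.
Surviving strategies — the Row player: {High, Low}; the Column player: {Left, Right}.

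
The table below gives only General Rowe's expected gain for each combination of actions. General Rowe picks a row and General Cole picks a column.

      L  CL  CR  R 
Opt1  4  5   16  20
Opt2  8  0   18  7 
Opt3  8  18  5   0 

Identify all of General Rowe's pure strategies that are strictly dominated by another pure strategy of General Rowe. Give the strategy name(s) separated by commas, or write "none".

Nothing dominates Opt1: Opt2 at CL (5>0); Opt3 at CR (16>5).
Opt2 is not dominated — it holds its own against Opt1 at L (8>4); Opt3 at L (8=8).
Opt3: no other strategy beats it everywhere (Opt1 at L (8>4); Opt2 at L (8=8)).

none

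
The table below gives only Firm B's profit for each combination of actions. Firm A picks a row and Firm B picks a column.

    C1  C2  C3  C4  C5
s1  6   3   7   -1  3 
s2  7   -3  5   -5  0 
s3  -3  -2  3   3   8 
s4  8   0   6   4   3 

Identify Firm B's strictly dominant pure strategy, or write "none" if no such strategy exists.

C1 fails to dominate C2 at s3 (-3<-2).
C2 fails to dominate C1 at s1 (3<6).
C3 fails to dominate C1 at s2 (5<7).
C4 fails to dominate C1 at s1 (-1<6).
C5 fails to dominate C1 at s1 (3<6).
No single strategy dominates all the others.

none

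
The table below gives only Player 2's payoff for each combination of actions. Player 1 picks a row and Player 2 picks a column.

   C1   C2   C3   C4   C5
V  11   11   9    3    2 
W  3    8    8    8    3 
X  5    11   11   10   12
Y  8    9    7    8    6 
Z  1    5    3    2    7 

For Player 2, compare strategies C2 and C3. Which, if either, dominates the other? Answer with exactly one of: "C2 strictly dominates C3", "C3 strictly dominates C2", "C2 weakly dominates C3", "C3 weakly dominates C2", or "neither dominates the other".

Compare C2 to C3 across each opponent action: V: 11>9, W: 8=8, X: 11=11, Y: 9>7, Z: 5>3.
C2 is at least as good everywhere and strictly better somewhere (tied only at W, X), so C2 weakly but not strictly dominates C3.

C2 weakly dominates C3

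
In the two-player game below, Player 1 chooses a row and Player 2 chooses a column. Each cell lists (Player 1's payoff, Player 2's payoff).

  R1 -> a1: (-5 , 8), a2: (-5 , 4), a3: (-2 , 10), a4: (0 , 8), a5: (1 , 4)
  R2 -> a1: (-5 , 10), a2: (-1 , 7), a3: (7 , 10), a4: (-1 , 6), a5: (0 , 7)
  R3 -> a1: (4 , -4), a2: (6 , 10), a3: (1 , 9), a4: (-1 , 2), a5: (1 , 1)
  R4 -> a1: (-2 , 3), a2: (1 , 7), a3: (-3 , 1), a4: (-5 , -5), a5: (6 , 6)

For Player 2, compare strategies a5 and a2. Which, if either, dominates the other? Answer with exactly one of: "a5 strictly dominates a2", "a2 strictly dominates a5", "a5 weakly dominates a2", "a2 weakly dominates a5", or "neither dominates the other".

a2 weakly dominates a5

a5's payoffs vs a2's, by Player 1's action — R1: 4=4, R2: 7=7, R3: 1<10, R4: 6<7.
a2 is at least as good everywhere and strictly better somewhere (tied at R1, R2), so a2 weakly dominates a5.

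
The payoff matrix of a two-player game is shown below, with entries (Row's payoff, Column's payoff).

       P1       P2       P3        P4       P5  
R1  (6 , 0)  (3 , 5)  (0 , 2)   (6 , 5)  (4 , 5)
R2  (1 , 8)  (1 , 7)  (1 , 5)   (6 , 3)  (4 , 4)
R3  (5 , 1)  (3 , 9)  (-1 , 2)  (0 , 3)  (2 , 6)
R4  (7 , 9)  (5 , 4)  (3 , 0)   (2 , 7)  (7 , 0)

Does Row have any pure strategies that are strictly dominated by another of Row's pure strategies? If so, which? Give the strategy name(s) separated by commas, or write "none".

R1 is not dominated — it holds its own against R2 at P1 (6>1); R3 at P1 (6>5); R4 at P4 (6>2).
Nothing dominates R2: R1 at P3 (1>0); R3 at P3 (1>-1); R4 at P4 (6>2).
R4 strictly dominates R3 — P1: 7>5, P2: 5>3, P3: 3>-1, P4: 2>0, P5: 7>2.
Nothing dominates R4: R1 at P1 (7>6); R2 at P1 (7>1); R3 at P1 (7>5).

R3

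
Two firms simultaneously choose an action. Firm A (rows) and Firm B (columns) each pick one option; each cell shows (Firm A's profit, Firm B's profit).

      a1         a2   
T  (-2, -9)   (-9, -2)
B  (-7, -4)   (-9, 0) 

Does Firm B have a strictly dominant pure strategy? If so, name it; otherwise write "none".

a2 vs a1: T: -2>-9, B: 0>-4.
a2 strictly beats every other strategy against every opponent action, so it is strictly dominant.

a2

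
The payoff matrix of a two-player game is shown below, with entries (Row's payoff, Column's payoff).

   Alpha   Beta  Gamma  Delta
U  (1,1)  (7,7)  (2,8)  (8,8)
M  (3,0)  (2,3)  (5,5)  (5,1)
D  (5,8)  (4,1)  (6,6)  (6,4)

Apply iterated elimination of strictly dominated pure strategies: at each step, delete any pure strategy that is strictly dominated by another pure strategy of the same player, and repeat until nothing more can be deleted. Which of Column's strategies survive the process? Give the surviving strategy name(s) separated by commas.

Alpha, Gamma, Delta

Row's strategy M is strictly dominated by D (Alpha: 5>3, Beta: 4>2, Gamma: 6>5, Delta: 6>5) and is removed.
For Column, Gamma strictly dominates Beta on the remaining rows (U: 8>7, D: 6>1); eliminate Beta.
Among the remaining strategies, none is strictly dominated by another pure strategy of the same player, so the elimination stops.
Surviving strategies — Row: {U, D}; Column: {Alpha, Gamma, Delta}.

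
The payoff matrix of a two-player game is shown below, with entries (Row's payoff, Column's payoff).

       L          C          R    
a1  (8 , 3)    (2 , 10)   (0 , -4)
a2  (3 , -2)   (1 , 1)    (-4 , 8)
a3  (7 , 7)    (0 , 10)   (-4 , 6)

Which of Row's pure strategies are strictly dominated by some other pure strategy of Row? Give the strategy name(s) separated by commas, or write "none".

a1: no other strategy beats it everywhere (a2 at L (8>3); a3 at L (8>7)).
a2 is strictly dominated by a1 (L: 8>3, C: 2>1, R: 0>-4).
a3: dominated, since a1 does at least as well everywhere (L: 8>7, C: 2>0, R: 0>-4).

a2, a3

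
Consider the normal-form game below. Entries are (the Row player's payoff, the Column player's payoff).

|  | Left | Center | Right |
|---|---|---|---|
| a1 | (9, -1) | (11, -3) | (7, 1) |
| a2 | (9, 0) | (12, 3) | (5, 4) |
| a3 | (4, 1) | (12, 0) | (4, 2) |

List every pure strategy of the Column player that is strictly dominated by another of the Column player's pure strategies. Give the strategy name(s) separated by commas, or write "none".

Right strictly dominates Left — a1: 1>-1, a2: 4>0, a3: 2>1.
Right strictly dominates Center — a1: 1>-3, a2: 4>3, a3: 2>0.
Right is not dominated — it holds its own against Left at a1 (1>-1); Center at a1 (1>-3).

Left, Center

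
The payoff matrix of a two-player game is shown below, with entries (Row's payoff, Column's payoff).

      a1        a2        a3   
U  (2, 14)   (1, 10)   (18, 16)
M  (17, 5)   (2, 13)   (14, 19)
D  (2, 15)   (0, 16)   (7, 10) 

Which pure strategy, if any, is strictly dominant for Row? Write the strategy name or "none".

U fails to dominate M at a1 (2<17).
M fails to dominate U at a3 (14<18).
D fails to dominate U at a1 (2=2).
No single strategy dominates all the others.

none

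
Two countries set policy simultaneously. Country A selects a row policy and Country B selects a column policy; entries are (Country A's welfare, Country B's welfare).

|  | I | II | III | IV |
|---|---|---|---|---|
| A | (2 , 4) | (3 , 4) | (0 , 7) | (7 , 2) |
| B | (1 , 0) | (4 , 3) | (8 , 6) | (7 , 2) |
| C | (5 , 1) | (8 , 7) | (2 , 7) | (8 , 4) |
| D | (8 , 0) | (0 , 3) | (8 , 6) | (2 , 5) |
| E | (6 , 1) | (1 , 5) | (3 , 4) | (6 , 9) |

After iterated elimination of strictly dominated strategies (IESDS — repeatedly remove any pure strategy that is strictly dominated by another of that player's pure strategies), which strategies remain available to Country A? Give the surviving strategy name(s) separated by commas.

B, C, D

Country A's strategy A is strictly dominated by C (I: 5>2, II: 8>3, III: 2>0, IV: 8>7) and is removed.
Column I is eliminated: II beats it against every remaining row (B: 3>0, C: 7>1, D: 3>0, E: 5>1).
For Country A, B strictly dominates E on the remaining columns (II: 4>1, III: 8>3, IV: 7>6); eliminate E.
Column IV is eliminated: III beats it against every remaining row (B: 6>2, C: 7>4, D: 6>5).
Among the remaining strategies, none is strictly dominated by another pure strategy of the same player, so the elimination stops.
Surviving strategies — Country A: {B, C, D}; Country B: {II, III}.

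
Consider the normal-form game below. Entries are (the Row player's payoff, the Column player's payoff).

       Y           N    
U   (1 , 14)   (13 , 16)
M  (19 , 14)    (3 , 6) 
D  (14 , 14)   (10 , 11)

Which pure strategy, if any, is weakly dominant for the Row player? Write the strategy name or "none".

none

U fails to dominate M at Y (1<19).
M fails to dominate U at N (3<13).
D fails to dominate U at N (10<13).
No single strategy dominates all the others.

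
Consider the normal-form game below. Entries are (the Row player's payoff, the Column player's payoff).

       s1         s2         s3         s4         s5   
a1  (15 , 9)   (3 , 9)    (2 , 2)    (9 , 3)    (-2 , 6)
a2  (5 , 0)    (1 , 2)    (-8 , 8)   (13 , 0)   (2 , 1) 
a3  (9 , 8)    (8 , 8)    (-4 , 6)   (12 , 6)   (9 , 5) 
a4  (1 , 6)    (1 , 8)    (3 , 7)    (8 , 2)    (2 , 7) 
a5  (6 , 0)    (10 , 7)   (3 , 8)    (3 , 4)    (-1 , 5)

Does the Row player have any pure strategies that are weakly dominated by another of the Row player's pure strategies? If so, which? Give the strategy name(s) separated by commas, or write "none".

none

Nothing dominates a1: a2 at s1 (15>5); a3 at s1 (15>9); a4 at s1 (15>1); a5 at s1 (15>6).
a2: no other strategy beats it everywhere (a1 at s4 (13>9); a3 at s4 (13>12); a4 at s1 (5>1); a5 at s4 (13>3)).
a3: no other strategy beats it everywhere (a1 at s2 (8>3); a2 at s1 (9>5); a4 at s1 (9>1); a5 at s1 (9>6)).
Nothing dominates a4: a1 at s3 (3>2); a2 at s3 (3>-8); a3 at s3 (3>-4); a5 at s4 (8>3).
Nothing dominates a5: a1 at s2 (10>3); a2 at s1 (6>5); a3 at s2 (10>8); a4 at s1 (6>1).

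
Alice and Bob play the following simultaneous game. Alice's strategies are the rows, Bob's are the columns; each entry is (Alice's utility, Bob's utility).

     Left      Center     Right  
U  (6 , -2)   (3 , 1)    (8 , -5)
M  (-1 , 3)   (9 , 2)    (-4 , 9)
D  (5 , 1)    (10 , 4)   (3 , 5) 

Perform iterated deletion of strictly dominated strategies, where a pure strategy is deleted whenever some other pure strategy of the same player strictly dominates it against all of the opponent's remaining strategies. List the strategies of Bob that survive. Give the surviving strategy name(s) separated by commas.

Center, Right

Row M is eliminated: D beats it against every remaining column (Left: 5>-1, Center: 10>9, Right: 3>-4).
For Bob, Center strictly dominates Left on the remaining rows (U: 1>-2, D: 4>1); eliminate Left.
Among the remaining strategies, none is strictly dominated by another pure strategy of the same player, so the elimination stops.
Surviving strategies — Alice: {U, D}; Bob: {Center, Right}.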